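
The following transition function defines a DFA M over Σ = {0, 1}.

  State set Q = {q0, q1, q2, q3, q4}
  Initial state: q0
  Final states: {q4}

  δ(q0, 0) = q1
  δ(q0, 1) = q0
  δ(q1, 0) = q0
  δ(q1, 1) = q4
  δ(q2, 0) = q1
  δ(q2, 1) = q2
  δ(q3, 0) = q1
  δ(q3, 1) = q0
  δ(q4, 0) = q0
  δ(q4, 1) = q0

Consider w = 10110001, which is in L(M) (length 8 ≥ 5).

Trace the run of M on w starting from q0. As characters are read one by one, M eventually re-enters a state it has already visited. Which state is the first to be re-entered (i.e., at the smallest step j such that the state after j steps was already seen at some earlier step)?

State sequence: q0 -1-> q0 -0-> q1 -1-> q4 -1-> q0 -0-> q1 -0-> q0 -0-> q1 -1-> q4
First repeat at step 1: q0 was already visited.

The earliest repeat is at step j = 1: M is in q0, which it already visited at step i = 0.
Since M has 5 states, any run of length ≥ 5 visits 5+1 states, so by pigeonhole some state repeats within the first 5 steps — that repeat gives the pumpable loop.

q0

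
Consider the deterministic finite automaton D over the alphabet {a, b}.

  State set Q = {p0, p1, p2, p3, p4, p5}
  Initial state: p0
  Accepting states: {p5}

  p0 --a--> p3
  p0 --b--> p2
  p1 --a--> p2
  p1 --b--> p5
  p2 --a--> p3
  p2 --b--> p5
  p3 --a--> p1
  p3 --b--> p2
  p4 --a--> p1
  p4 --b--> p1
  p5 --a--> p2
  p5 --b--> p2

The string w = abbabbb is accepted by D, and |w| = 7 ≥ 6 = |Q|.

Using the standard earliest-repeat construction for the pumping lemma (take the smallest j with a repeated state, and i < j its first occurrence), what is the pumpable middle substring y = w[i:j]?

ba

Run of D on w = a b b a b b b:
  step 0: p0  (start)
  step 1: p3  (read a: p0→p3)
  step 2: p2  (read b: p3→p2)
  step 3: p5  (read b: p2→p5)
  step 4: p2  (read a: p5→p2)   ← first repeat (p2 seen earlier)
  step 5: p5  (read b: p2→p5)
  step 6: p2  (read b: p5→p2)
  step 7: p5  (read b: p2→p5)

So i = 2, j = 4, giving x = w[0:2] = ab, y = w[2:4] = ba, z = w[4:7] = bbb.
Check: |xy| = 4 ≤ 6 and |y| = 2 ≥ 1. Reading y takes D from p2 back to p2, so every xyⁱz is accepted.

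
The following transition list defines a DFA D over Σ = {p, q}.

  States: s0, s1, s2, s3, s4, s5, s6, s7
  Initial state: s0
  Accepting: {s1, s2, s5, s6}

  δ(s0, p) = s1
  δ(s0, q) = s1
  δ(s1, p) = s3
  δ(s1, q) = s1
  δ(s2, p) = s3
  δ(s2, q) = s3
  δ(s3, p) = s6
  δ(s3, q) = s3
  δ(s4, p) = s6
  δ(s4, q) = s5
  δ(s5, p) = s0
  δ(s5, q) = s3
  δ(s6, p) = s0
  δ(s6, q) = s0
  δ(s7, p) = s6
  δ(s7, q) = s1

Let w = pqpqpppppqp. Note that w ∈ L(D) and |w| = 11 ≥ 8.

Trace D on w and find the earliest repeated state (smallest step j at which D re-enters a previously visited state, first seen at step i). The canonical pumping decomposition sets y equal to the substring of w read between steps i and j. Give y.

q

State sequence: s0 -p-> s1 -q-> s1 -p-> s3 -q-> s3 -p-> s6 -p-> s0 -p-> s1 -p-> s3 -p-> s6 -q-> s0 -p-> s1
First repeat at step 2: s1 was already visited.

So i = 1, j = 2, giving x = w[0:1] = p, y = w[1:2] = q, z = w[2:11] = pqpppppqp.
Check: |xy| = 2 ≤ 8 and |y| = 1 ≥ 1. Reading y takes D from s1 back to s1, so every xyⁱz is accepted.
Since D has 8 states, any run of length ≥ 8 visits 8+1 states, so by pigeonhole some state repeats within the first 8 steps — that repeat gives the pumpable loop.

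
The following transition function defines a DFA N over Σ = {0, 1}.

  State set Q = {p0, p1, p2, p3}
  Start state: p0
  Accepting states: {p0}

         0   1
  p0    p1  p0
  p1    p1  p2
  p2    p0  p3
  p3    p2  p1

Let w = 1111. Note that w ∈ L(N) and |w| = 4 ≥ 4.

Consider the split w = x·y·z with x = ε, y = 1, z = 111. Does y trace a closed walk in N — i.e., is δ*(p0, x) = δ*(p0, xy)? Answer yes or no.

yes

State sequence: p0 -1-> p0

After x (step 0): p0. After xy (step 1): p0.
They match, so y = 1 drives N around a cycle from p0 back to itself; pumping y any number of times keeps N in p0 before reading z, and xyⁱz ∈ L(N) for every i ≥ 0.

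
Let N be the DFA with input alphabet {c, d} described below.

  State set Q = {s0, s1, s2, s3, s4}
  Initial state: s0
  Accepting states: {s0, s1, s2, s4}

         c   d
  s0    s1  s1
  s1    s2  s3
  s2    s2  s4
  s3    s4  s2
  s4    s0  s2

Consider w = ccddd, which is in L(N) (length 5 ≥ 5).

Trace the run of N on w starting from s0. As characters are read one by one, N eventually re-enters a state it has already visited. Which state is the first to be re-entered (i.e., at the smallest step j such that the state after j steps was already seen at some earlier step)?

s2

Run of N on w = c c d d d:
  step 0: s0  (start)
  step 1: s1  (read c: s0→s1)
  step 2: s2  (read c: s1→s2)
  step 3: s4  (read d: s2→s4)
  step 4: s2  (read d: s4→s2)   ← first repeat (s2 seen earlier)
  step 5: s4  (read d: s2→s4)

The earliest repeat is at step j = 4: N is in s2, which it already visited at step i = 2.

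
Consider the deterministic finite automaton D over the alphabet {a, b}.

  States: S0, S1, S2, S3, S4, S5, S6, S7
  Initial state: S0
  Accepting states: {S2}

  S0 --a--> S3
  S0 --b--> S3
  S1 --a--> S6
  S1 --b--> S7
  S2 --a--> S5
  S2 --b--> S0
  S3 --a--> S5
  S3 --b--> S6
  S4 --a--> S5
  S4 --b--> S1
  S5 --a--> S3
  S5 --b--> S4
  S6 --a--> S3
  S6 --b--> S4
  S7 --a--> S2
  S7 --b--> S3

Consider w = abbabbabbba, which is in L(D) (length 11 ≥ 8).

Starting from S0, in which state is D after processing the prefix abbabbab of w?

S4

State sequence: S0 -a-> S3 -b-> S6 -b-> S4 -a-> S5 -b-> S4 -b-> S1 -a-> S6 -b-> S4

After reading 8 characters, D is in state S4.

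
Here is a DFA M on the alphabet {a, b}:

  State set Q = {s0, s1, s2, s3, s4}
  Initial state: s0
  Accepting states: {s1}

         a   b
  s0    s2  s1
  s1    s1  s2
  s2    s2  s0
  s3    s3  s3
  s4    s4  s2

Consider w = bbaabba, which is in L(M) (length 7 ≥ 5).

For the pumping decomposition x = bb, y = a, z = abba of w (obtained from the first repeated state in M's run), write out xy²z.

bbaaabba

xy^2z = bb·a·a·abba = bbaaabba.
Reading y = a takes M from s2 back to s2, so after x·y·y the machine is still in s2, and z then leads to the accepting state s1. Hence bbaaabba ∈ L(M).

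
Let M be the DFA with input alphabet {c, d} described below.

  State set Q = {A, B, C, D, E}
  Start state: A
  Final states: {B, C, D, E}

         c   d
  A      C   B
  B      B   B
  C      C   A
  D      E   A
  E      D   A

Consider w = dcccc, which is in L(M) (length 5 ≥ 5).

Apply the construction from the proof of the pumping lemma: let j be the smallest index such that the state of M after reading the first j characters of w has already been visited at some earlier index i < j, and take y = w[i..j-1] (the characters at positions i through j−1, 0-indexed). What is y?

Run of M on w = d c c c c:
  step 0: A  (start)
  step 1: B  (read d: A→B)
  step 2: B  (read c: B→B)   ← first repeat (B seen earlier)
  step 3: B  (read c: B→B)
  step 4: B  (read c: B→B)
  step 5: B  (read c: B→B)

So i = 1, j = 2, giving x = w[0:1] = d, y = w[1:2] = c, z = w[2:5] = ccc.
Check: |xy| = 2 ≤ 5 and |y| = 1 ≥ 1. Reading y takes M from B back to B, so every xyⁱz is accepted.

c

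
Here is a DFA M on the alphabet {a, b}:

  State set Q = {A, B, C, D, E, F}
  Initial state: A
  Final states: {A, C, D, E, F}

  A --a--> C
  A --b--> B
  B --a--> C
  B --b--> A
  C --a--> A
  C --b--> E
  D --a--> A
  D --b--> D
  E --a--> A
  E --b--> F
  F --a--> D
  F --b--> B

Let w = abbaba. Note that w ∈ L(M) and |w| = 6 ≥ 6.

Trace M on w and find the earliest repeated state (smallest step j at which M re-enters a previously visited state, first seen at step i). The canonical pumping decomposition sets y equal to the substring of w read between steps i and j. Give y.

Run of M on w = a b b a b a:
  step 0: A  (start)
  step 1: C  (read a: A→C)
  step 2: E  (read b: C→E)
  step 3: F  (read b: E→F)
  step 4: D  (read a: F→D)
  step 5: D  (read b: D→D)   ← first repeat (D seen earlier)
  step 6: A  (read a: D→A)

So i = 4, j = 5, giving x = w[0:4] = abba, y = w[4:5] = b, z = w[5:6] = a.
Check: |xy| = 5 ≤ 6 and |y| = 1 ≥ 1. Reading y takes M from D back to D, so every xyⁱz is accepted.

b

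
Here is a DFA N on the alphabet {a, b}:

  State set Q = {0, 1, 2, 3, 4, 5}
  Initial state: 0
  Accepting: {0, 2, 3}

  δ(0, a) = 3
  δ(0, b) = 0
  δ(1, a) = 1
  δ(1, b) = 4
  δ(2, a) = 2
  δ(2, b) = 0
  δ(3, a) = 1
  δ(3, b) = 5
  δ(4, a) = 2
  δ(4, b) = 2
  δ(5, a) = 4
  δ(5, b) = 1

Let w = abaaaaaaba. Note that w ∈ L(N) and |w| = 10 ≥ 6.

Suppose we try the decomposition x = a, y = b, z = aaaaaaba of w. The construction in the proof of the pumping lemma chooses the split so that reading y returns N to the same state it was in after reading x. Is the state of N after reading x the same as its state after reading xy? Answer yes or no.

Run of N on the first 2 characters of w = a b:
  step 0: 0  (start)
  step 1: 3  (read a: 0→3)
  step 2: 5  (read b: 3→5)

After x (step 1): 3. After xy (step 2): 5.
They differ (3 ≠ 5), so y is not a cycle from the state after x; this split is not the one the pumping-lemma construction produces, and pumping y need not keep the string in L(N).

no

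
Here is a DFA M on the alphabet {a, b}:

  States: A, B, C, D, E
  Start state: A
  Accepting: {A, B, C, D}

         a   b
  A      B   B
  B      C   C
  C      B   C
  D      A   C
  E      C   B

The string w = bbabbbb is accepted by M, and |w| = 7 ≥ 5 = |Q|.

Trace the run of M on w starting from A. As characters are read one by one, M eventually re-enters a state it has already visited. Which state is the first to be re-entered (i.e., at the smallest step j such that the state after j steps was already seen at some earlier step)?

B

Run of M on w = b b a b b b b:
  step 0: A  (start)
  step 1: B  (read b: A→B)
  step 2: C  (read b: B→C)
  step 3: B  (read a: C→B)   ← first repeat (B seen earlier)
  step 4: C  (read b: B→C)
  step 5: C  (read b: C→C)
  step 6: C  (read b: C→C)
  step 7: C  (read b: C→C)

The earliest repeat is at step j = 3: M is in B, which it already visited at step i = 1.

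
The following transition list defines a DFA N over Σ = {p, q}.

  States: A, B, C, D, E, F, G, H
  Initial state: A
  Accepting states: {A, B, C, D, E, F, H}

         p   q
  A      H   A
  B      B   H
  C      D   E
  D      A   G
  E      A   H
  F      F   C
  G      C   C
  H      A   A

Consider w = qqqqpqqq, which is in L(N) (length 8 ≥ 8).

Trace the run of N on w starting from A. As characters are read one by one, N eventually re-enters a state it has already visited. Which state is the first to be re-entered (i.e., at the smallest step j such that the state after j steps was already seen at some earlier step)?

A

Run of N on w = q q q q p q q q:
  step 0: A  (start)
  step 1: A  (read q: A→A)   ← first repeat (A seen earlier)
  step 2: A  (read q: A→A)
  step 3: A  (read q: A→A)
  step 4: A  (read q: A→A)
  step 5: H  (read p: A→H)
  step 6: A  (read q: H→A)
  step 7: A  (read q: A→A)
  step 8: A  (read q: A→A)

The earliest repeat is at step j = 1: N is in A, which it already visited at step i = 0.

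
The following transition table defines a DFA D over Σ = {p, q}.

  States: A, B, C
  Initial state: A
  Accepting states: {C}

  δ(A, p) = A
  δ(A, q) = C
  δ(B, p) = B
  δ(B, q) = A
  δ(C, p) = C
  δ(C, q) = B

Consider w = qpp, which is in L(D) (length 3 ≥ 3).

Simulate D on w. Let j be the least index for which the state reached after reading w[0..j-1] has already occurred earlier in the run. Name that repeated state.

C

Run of D on w = q p p:
  step 0: A  (start)
  step 1: C  (read q: A→C)
  step 2: C  (read p: C→C)   ← first repeat (C seen earlier)
  step 3: C  (read p: C→C)

The earliest repeat is at step j = 2: D is in C, which it already visited at step i = 1.
With |Q| = 3, pigeonhole forces a state repeat no later than step 3; the substring read between the first and second visits to that state can be pumped.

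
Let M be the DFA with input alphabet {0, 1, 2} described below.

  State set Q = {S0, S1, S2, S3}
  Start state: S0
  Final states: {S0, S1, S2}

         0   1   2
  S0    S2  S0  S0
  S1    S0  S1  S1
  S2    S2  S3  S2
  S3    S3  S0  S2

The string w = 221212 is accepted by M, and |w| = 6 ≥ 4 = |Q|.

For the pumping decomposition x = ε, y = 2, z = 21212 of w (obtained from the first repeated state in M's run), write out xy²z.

2221212

xy^2z = ε·2·2·21212 = 2221212.
Reading y = 2 takes M from S0 back to S0, so after x·y·y the machine is still in S0, and z then leads to the accepting state S0. Hence 2221212 ∈ L(M).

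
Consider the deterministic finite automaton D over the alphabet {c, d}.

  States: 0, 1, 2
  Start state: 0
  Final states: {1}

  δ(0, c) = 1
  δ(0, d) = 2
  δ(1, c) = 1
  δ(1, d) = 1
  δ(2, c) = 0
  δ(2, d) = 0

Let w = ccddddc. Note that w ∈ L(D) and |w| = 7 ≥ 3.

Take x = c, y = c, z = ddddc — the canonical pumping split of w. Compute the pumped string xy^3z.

xy^3z = c·c·c·c·ddddc = ccccddddc.
Reading y = c takes D from 1 back to 1, so after x·y·y·y the machine is still in 1, and z then leads to the accepting state 1. Hence ccccddddc ∈ L(D).

ccccddddc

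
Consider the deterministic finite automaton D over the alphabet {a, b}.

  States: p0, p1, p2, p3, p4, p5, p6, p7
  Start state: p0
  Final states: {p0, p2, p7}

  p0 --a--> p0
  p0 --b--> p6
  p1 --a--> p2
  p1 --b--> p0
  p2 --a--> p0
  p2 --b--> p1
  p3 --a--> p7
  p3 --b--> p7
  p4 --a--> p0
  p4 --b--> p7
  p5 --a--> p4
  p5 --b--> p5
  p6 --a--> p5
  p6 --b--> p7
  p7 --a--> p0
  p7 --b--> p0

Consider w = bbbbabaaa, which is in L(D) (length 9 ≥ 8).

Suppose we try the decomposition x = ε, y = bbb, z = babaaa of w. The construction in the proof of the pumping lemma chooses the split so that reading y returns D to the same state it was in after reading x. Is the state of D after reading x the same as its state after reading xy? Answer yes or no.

yes

State sequence: p0 -b-> p6 -b-> p7 -b-> p0

After x (step 0): p0. After xy (step 3): p0.
They match, so y = bbb drives D around a cycle from p0 back to itself; pumping y any number of times keeps D in p0 before reading z, and xyⁱz ∈ L(D) for every i ≥ 0.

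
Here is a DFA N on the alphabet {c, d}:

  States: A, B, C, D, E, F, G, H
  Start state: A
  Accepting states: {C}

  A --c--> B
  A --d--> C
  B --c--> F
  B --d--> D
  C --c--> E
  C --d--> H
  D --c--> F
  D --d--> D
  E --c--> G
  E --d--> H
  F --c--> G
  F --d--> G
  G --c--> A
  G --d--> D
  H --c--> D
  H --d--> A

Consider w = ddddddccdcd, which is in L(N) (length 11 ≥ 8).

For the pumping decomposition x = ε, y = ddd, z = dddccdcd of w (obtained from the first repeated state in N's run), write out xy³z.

xy^3z = ε·ddd·ddd·ddd·dddccdcd = ddddddddddddccdcd.
Reading y = ddd takes N from A back to A, so after x·y·y·y the machine is still in A, and z then leads to the accepting state C. Hence ddddddddddddccdcd ∈ L(N).

ddddddddddddccdcd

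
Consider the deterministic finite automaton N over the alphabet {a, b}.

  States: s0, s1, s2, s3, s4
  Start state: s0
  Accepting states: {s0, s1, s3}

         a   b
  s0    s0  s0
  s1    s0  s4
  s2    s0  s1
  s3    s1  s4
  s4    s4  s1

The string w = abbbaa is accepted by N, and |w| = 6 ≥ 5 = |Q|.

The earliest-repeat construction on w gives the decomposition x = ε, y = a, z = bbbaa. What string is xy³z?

xy^3z = ε·a·a·a·bbbaa = aaabbbaa.
Reading y = a takes N from s0 back to s0, so after x·y·y·y the machine is still in s0, and z then leads to the accepting state s0. Hence aaabbbaa ∈ L(N).

aaabbbaa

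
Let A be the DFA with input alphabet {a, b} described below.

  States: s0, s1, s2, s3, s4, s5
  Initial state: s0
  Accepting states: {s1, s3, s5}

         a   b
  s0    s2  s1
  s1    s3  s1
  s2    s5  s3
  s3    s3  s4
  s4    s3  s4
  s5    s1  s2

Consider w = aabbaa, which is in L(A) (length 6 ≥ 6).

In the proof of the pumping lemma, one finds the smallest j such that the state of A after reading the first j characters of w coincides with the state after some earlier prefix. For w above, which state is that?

s2

State sequence: s0 -a-> s2 -a-> s5 -b-> s2 -b-> s3 -a-> s3 -a-> s3
First repeat at step 3: s2 was already visited.

The earliest repeat is at step j = 3: A is in s2, which it already visited at step i = 1.
Since A has 6 states, any run of length ≥ 6 visits 6+1 states, so by pigeonhole some state repeats within the first 6 steps — that repeat gives the pumpable loop.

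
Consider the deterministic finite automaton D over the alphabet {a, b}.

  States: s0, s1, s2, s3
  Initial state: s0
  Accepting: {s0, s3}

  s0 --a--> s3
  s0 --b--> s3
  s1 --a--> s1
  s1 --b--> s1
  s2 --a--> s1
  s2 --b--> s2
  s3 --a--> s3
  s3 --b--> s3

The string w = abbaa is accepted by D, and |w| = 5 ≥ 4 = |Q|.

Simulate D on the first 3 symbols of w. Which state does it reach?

s3

State sequence: s0 -a-> s3 -b-> s3 -b-> s3

After reading 3 characters, D is in state s3.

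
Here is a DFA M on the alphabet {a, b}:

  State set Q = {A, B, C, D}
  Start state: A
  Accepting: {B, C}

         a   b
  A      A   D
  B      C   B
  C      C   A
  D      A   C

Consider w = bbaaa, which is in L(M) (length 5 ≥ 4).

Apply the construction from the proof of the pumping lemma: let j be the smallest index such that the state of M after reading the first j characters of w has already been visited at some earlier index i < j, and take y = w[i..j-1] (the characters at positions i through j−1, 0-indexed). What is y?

a

State sequence: A -b-> D -b-> C -a-> C -a-> C -a-> C
First repeat at step 3: C was already visited.

So i = 2, j = 3, giving x = w[0:2] = bb, y = w[2:3] = a, z = w[3:5] = aa.
Check: |xy| = 3 ≤ 4 and |y| = 1 ≥ 1. Reading y takes M from C back to C, so every xyⁱz is accepted.
With |Q| = 4, pigeonhole forces a state repeat no later than step 4; the substring read between the first and second visits to that state can be pumped.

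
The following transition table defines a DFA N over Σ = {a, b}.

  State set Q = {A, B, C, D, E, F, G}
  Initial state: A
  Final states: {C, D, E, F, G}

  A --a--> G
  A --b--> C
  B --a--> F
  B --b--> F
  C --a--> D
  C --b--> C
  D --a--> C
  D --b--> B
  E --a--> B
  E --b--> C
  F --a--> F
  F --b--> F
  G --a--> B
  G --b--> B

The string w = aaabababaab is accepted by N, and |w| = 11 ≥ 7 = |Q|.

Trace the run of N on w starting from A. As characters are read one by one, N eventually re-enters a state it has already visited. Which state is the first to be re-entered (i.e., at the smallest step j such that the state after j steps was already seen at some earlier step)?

Run of N on w = a a a b a b a b a a b:
  step 0: A  (start)
  step 1: G  (read a: A→G)
  step 2: B  (read a: G→B)
  step 3: F  (read a: B→F)
  step 4: F  (read b: F→F)   ← first repeat (F seen earlier)
  step 5: F  (read a: F→F)
  step 6: F  (read b: F→F)
  step 7: F  (read a: F→F)
  step 8: F  (read b: F→F)
  step 9: F  (read a: F→F)
  step 10: F  (read a: F→F)
  step 11: F  (read b: F→F)

The earliest repeat is at step j = 4: N is in F, which it already visited at step i = 3.
The DFA has 7 states, so the proof of the pumping lemma guarantees a repeated state among the first 7+1 visited; the segment between the two visits is the pumpable y.

F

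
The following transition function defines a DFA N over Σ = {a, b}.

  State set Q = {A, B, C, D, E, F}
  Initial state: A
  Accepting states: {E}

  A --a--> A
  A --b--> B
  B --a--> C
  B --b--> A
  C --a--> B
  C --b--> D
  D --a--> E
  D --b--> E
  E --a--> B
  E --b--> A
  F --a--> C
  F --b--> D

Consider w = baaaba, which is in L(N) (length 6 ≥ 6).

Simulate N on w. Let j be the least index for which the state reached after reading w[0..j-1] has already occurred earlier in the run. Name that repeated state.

B

State sequence: A -b-> B -a-> C -a-> B -a-> C -b-> D -a-> E
First repeat at step 3: B was already visited.

The earliest repeat is at step j = 3: N is in B, which it already visited at step i = 1.
Pumping length from the standard proof: p = 6 (the number of states). The repeated state found above gives |xy| = j ≤ 6 and |y| = j − i ≥ 1.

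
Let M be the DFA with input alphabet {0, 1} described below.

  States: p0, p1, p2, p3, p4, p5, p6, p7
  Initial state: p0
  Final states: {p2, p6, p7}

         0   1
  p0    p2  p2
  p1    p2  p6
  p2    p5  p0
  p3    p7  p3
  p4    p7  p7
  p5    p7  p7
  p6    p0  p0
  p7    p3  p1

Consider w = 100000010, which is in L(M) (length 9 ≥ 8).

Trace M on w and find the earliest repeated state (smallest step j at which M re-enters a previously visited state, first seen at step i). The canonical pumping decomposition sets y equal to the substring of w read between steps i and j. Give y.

State sequence: p0 -1-> p2 -0-> p5 -0-> p7 -0-> p3 -0-> p7 -0-> p3 -0-> p7 -1-> p1 -0-> p2
First repeat at step 5: p7 was already visited.

So i = 3, j = 5, giving x = w[0:3] = 100, y = w[3:5] = 00, z = w[5:9] = 0010.
Check: |xy| = 5 ≤ 8 and |y| = 2 ≥ 1. Reading y takes M from p7 back to p7, so every xyⁱz is accepted.

00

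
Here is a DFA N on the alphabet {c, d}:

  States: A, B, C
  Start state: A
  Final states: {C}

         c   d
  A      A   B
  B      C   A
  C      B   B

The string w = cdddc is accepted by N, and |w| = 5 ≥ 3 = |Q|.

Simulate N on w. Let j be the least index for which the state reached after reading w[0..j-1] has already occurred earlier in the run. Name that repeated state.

State sequence: A -c-> A -d-> B -d-> A -d-> B -c-> C
First repeat at step 1: A was already visited.

The earliest repeat is at step j = 1: N is in A, which it already visited at step i = 0.
The DFA has 3 states, so the proof of the pumping lemma guarantees a repeated state among the first 3+1 visited; the segment between the two visits is the pumpable y.

A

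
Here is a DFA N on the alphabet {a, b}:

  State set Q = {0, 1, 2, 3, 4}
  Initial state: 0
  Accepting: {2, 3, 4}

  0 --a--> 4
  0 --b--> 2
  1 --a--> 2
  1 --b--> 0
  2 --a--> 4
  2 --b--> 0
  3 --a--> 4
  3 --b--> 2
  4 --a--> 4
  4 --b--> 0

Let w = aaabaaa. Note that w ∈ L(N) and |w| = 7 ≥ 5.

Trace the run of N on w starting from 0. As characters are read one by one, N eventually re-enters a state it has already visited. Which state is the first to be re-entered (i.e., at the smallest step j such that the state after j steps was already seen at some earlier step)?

4

State sequence: 0 -a-> 4 -a-> 4 -a-> 4 -b-> 0 -a-> 4 -a-> 4 -a-> 4
First repeat at step 2: 4 was already visited.

The earliest repeat is at step j = 2: N is in 4, which it already visited at step i = 1.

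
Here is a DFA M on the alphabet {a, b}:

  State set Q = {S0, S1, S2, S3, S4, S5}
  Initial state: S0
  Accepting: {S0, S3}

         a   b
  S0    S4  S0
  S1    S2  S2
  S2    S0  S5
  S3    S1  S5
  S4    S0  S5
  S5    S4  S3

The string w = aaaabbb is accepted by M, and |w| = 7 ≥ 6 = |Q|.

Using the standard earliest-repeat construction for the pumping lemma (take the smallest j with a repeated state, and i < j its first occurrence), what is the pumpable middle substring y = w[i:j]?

aa

State sequence: S0 -a-> S4 -a-> S0 -a-> S4 -a-> S0 -b-> S0 -b-> S0 -b-> S0
First repeat at step 2: S0 was already visited.

So i = 0, j = 2, giving x = w[0:0] = ε, y = w[0:2] = aa, z = w[2:7] = aabbb.
Check: |xy| = 2 ≤ 6 and |y| = 2 ≥ 1. Reading y takes M from S0 back to S0, so every xyⁱz is accepted.
Pumping length from the standard proof: p = 6 (the number of states). The repeated state found above gives |xy| = j ≤ 6 and |y| = j − i ≥ 1.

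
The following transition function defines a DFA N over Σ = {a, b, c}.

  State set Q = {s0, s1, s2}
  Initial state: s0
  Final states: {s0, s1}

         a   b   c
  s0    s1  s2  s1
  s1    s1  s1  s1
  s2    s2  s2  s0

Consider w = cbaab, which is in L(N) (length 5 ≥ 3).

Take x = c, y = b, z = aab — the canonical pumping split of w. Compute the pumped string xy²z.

cbbaab

xy^2z = c·b·b·aab = cbbaab.
Reading y = b takes N from s1 back to s1, so after x·y·y the machine is still in s1, and z then leads to the accepting state s1. Hence cbbaab ∈ L(N).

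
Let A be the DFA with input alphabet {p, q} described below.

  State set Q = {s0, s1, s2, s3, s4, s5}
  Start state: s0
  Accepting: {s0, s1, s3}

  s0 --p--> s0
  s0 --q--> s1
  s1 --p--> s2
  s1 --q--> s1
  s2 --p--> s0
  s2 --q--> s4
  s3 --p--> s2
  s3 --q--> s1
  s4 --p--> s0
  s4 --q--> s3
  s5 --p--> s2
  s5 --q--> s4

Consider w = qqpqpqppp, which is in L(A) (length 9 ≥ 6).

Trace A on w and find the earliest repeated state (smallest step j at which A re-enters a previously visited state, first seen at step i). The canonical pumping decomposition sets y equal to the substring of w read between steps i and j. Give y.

q

Run of A on w = q q p q p q p p p:
  step 0: s0  (start)
  step 1: s1  (read q: s0→s1)
  step 2: s1  (read q: s1→s1)   ← first repeat (s1 seen earlier)
  step 3: s2  (read p: s1→s2)
  step 4: s4  (read q: s2→s4)
  step 5: s0  (read p: s4→s0)
  step 6: s1  (read q: s0→s1)
  step 7: s2  (read p: s1→s2)
  step 8: s0  (read p: s2→s0)
  step 9: s0  (read p: s0→s0)

So i = 1, j = 2, giving x = w[0:1] = q, y = w[1:2] = q, z = w[2:9] = pqpqppp.
Check: |xy| = 2 ≤ 6 and |y| = 1 ≥ 1. Reading y takes A from s1 back to s1, so every xyⁱz is accepted.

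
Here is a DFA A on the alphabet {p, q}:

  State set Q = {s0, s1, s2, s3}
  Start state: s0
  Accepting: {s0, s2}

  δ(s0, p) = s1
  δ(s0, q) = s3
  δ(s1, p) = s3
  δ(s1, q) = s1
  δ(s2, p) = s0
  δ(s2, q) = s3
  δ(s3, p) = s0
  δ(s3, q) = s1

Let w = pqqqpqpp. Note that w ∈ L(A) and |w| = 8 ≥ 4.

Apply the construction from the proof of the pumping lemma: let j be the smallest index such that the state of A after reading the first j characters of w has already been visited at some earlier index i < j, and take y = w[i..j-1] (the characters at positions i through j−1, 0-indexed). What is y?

q

Run of A on w = p q q q p q p p:
  step 0: s0  (start)
  step 1: s1  (read p: s0→s1)
  step 2: s1  (read q: s1→s1)   ← first repeat (s1 seen earlier)
  step 3: s1  (read q: s1→s1)
  step 4: s1  (read q: s1→s1)
  step 5: s3  (read p: s1→s3)
  step 6: s1  (read q: s3→s1)
  step 7: s3  (read p: s1→s3)
  step 8: s0  (read p: s3→s0)

So i = 1, j = 2, giving x = w[0:1] = p, y = w[1:2] = q, z = w[2:8] = qqpqpp.
Check: |xy| = 2 ≤ 4 and |y| = 1 ≥ 1. Reading y takes A from s1 back to s1, so every xyⁱz is accepted.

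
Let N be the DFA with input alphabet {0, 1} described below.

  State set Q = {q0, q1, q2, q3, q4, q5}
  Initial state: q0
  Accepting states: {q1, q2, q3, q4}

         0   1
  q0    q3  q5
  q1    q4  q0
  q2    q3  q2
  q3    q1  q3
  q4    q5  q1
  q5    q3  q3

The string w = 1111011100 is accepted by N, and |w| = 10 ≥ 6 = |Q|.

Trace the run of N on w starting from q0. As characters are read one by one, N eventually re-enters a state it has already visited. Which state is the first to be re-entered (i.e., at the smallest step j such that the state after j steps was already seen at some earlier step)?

Run of N on w = 1 1 1 1 0 1 1 1 0 0:
  step 0: q0  (start)
  step 1: q5  (read 1: q0→q5)
  step 2: q3  (read 1: q5→q3)
  step 3: q3  (read 1: q3→q3)   ← first repeat (q3 seen earlier)
  step 4: q3  (read 1: q3→q3)
  step 5: q1  (read 0: q3→q1)
  step 6: q0  (read 1: q1→q0)
  step 7: q5  (read 1: q0→q5)
  step 8: q3  (read 1: q5→q3)
  step 9: q1  (read 0: q3→q1)
  step 10: q4  (read 0: q1→q4)

The earliest repeat is at step j = 3: N is in q3, which it already visited at step i = 2.

q3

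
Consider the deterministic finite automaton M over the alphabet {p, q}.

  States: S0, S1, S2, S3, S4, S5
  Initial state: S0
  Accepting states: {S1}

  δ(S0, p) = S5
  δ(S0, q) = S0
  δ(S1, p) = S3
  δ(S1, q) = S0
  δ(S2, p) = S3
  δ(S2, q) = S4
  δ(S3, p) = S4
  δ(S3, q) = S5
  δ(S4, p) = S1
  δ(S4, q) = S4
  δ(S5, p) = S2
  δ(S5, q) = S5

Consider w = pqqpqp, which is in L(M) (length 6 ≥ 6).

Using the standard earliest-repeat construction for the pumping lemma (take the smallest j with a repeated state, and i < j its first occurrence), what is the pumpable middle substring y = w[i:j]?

q

Run of M on w = p q q p q p:
  step 0: S0  (start)
  step 1: S5  (read p: S0→S5)
  step 2: S5  (read q: S5→S5)   ← first repeat (S5 seen earlier)
  step 3: S5  (read q: S5→S5)
  step 4: S2  (read p: S5→S2)
  step 5: S4  (read q: S2→S4)
  step 6: S1  (read p: S4→S1)

So i = 1, j = 2, giving x = w[0:1] = p, y = w[1:2] = q, z = w[2:6] = qpqp.
Check: |xy| = 2 ≤ 6 and |y| = 1 ≥ 1. Reading y takes M from S5 back to S5, so every xyⁱz is accepted.
The DFA has 6 states, so the proof of the pumping lemma guarantees a repeated state among the first 6+1 visited; the segment between the two visits is the pumpable y.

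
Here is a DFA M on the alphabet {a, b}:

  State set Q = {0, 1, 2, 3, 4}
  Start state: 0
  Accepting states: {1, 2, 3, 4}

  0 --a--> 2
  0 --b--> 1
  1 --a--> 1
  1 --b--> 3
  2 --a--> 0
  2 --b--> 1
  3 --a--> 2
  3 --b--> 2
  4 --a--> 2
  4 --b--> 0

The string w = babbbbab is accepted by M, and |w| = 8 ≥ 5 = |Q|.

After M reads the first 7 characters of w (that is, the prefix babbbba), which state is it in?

2

Run of M on the first 7 characters of w = b a b b b b a:
  step 0: 0  (start)
  step 1: 1  (read b: 0→1)
  step 2: 1  (read a: 1→1)
  step 3: 3  (read b: 1→3)
  step 4: 2  (read b: 3→2)
  step 5: 1  (read b: 2→1)
  step 6: 3  (read b: 1→3)
  step 7: 2  (read a: 3→2)

After reading 7 characters, M is in state 2.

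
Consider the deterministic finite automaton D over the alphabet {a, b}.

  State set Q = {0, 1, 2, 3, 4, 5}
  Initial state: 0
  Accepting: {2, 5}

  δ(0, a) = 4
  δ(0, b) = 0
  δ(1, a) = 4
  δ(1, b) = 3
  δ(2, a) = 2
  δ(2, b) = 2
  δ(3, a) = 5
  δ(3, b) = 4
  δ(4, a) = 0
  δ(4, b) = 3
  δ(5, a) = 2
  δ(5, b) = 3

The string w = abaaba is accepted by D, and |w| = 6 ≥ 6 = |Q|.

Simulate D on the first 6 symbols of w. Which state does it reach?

2

Run of D on the first 6 characters of w = a b a a b a:
  step 0: 0  (start)
  step 1: 4  (read a: 0→4)
  step 2: 3  (read b: 4→3)
  step 3: 5  (read a: 3→5)
  step 4: 2  (read a: 5→2)
  step 5: 2  (read b: 2→2)
  step 6: 2  (read a: 2→2)

After reading 6 characters, D is in state 2.
(This kind of state-tracing is the core of the pumping-lemma construction: with 6 states, pigeonhole forces a repeat within the first 6 steps.)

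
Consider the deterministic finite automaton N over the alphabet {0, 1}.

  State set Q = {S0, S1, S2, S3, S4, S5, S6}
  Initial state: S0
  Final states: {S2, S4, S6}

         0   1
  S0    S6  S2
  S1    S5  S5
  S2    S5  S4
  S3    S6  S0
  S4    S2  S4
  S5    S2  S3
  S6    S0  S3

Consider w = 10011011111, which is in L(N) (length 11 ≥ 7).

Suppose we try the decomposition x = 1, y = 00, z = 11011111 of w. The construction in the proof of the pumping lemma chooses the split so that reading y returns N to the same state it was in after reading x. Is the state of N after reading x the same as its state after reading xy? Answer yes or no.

yes

Run of N on the first 3 characters of w = 1 0 0:
  step 0: S0  (start)
  step 1: S2  (read 1: S0→S2)
  step 2: S5  (read 0: S2→S5)
  step 3: S2  (read 0: S5→S2)

After x (step 1): S2. After xy (step 3): S2.
They match, so y = 00 drives N around a cycle from S2 back to itself; pumping y any number of times keeps N in S2 before reading z, and xyⁱz ∈ L(N) for every i ≥ 0.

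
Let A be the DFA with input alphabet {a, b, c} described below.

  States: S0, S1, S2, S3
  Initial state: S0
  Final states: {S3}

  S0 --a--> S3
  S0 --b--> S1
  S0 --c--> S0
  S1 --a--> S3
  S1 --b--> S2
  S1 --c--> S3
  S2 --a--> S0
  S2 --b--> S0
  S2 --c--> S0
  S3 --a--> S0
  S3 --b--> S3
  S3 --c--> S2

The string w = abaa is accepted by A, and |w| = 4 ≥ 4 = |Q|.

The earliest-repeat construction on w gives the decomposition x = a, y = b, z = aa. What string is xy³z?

abbbaa

xy^3z = a·b·b·b·aa = abbbaa.
Reading y = b takes A from S3 back to S3, so after x·y·y·y the machine is still in S3, and z then leads to the accepting state S3. Hence abbbaa ∈ L(A).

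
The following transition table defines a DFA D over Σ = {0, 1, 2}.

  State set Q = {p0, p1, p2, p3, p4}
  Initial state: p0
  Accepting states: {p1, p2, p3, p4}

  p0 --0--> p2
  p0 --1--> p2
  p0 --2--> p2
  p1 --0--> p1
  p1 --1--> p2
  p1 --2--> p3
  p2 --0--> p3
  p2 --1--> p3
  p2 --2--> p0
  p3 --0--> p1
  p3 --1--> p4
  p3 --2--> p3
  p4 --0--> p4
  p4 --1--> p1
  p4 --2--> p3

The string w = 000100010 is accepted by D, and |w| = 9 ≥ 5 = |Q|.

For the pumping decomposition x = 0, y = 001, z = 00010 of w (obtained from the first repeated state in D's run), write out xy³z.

xy^3z = 0·001·001·001·00010 = 000100100100010.
Reading y = 001 takes D from p2 back to p2, so after x·y·y·y the machine is still in p2, and z then leads to the accepting state p3. Hence 000100100100010 ∈ L(D).

000100100100010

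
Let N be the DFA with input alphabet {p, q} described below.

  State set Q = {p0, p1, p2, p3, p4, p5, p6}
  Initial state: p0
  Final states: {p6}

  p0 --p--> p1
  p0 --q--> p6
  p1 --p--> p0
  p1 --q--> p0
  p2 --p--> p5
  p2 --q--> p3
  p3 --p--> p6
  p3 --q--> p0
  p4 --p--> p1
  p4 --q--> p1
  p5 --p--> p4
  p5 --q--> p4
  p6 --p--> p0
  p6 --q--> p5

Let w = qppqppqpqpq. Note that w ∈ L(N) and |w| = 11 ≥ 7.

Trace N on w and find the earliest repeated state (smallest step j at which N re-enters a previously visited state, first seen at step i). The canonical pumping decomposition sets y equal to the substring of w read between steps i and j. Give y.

qp

Run of N on w = q p p q p p q p q p q:
  step 0: p0  (start)
  step 1: p6  (read q: p0→p6)
  step 2: p0  (read p: p6→p0)   ← first repeat (p0 seen earlier)
  step 3: p1  (read p: p0→p1)
  step 4: p0  (read q: p1→p0)
  step 5: p1  (read p: p0→p1)
  step 6: p0  (read p: p1→p0)
  step 7: p6  (read q: p0→p6)
  step 8: p0  (read p: p6→p0)
  step 9: p6  (read q: p0→p6)
  step 10: p0  (read p: p6→p0)
  step 11: p6  (read q: p0→p6)

So i = 0, j = 2, giving x = w[0:0] = ε, y = w[0:2] = qp, z = w[2:11] = pqppqpqpq.
Check: |xy| = 2 ≤ 7 and |y| = 2 ≥ 1. Reading y takes N from p0 back to p0, so every xyⁱz is accepted.
Since N has 7 states, any run of length ≥ 7 visits 7+1 states, so by pigeonhole some state repeats within the first 7 steps — that repeat gives the pumpable loop.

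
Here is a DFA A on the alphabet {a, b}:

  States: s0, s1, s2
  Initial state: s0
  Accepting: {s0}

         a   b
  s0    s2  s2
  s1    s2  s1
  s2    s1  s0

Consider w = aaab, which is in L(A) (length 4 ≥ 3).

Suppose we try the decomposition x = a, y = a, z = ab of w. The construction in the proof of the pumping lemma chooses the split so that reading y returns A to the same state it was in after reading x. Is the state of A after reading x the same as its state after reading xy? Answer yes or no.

State sequence: s0 -a-> s2 -a-> s1

After x (step 1): s2. After xy (step 2): s1.
They differ (s2 ≠ s1), so y is not a cycle from the state after x; this split is not the one the pumping-lemma construction produces, and pumping y need not keep the string in L(A).

no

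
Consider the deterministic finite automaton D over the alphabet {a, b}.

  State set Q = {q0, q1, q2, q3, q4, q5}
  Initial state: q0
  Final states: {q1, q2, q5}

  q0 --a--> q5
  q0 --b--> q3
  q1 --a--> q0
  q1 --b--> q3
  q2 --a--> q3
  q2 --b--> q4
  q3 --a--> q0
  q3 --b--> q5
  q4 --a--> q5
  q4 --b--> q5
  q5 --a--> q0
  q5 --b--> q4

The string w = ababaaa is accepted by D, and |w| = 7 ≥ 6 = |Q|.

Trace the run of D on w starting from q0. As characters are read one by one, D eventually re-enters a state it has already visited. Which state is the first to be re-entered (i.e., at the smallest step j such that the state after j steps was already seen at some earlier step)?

Run of D on w = a b a b a a a:
  step 0: q0  (start)
  step 1: q5  (read a: q0→q5)
  step 2: q4  (read b: q5→q4)
  step 3: q5  (read a: q4→q5)   ← first repeat (q5 seen earlier)
  step 4: q4  (read b: q5→q4)
  step 5: q5  (read a: q4→q5)
  step 6: q0  (read a: q5→q0)
  step 7: q5  (read a: q0→q5)

The earliest repeat is at step j = 3: D is in q5, which it already visited at step i = 1.

q5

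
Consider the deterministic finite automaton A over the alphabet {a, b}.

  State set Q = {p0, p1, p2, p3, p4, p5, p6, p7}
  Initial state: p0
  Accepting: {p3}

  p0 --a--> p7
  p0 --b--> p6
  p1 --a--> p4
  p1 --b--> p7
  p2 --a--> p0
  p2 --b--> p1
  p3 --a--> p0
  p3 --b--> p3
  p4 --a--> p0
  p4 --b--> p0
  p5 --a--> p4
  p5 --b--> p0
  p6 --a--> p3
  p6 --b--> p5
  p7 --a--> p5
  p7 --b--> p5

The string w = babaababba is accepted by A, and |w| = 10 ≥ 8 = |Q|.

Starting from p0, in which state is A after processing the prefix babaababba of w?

p3

State sequence: p0 -b-> p6 -a-> p3 -b-> p3 -a-> p0 -a-> p7 -b-> p5 -a-> p4 -b-> p0 -b-> p6 -a-> p3

After reading 10 characters, A is in state p3.
(This kind of state-tracing is the core of the pumping-lemma construction: with 8 states, pigeonhole forces a repeat within the first 8 steps.)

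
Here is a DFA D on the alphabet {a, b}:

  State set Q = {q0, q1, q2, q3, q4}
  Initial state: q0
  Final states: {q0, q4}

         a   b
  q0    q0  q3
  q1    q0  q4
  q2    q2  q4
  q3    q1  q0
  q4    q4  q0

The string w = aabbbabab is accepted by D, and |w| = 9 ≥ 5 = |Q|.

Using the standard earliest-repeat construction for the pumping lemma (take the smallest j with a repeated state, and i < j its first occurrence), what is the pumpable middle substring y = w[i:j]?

a

Run of D on w = a a b b b a b a b:
  step 0: q0  (start)
  step 1: q0  (read a: q0→q0)   ← first repeat (q0 seen earlier)
  step 2: q0  (read a: q0→q0)
  step 3: q3  (read b: q0→q3)
  step 4: q0  (read b: q3→q0)
  step 5: q3  (read b: q0→q3)
  step 6: q1  (read a: q3→q1)
  step 7: q4  (read b: q1→q4)
  step 8: q4  (read a: q4→q4)
  step 9: q0  (read b: q4→q0)

So i = 0, j = 1, giving x = w[0:0] = ε, y = w[0:1] = a, z = w[1:9] = abbbabab.
Check: |xy| = 1 ≤ 5 and |y| = 1 ≥ 1. Reading y takes D from q0 back to q0, so every xyⁱz is accepted.
Pumping length from the standard proof: p = 5 (the number of states). The repeated state found above gives |xy| = j ≤ 5 and |y| = j − i ≥ 1.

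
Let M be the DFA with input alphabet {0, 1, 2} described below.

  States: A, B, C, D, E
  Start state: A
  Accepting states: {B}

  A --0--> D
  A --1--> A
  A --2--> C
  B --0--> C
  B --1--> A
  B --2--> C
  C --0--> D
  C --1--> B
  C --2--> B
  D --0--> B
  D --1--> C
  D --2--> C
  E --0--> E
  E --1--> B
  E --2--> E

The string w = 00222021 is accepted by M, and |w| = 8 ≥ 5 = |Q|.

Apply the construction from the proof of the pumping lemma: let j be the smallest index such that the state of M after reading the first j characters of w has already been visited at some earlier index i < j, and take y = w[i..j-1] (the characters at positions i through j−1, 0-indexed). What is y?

22

Run of M on w = 0 0 2 2 2 0 2 1:
  step 0: A  (start)
  step 1: D  (read 0: A→D)
  step 2: B  (read 0: D→B)
  step 3: C  (read 2: B→C)
  step 4: B  (read 2: C→B)   ← first repeat (B seen earlier)
  step 5: C  (read 2: B→C)
  step 6: D  (read 0: C→D)
  step 7: C  (read 2: D→C)
  step 8: B  (read 1: C→B)

So i = 2, j = 4, giving x = w[0:2] = 00, y = w[2:4] = 22, z = w[4:8] = 2021.
Check: |xy| = 4 ≤ 5 and |y| = 2 ≥ 1. Reading y takes M from B back to B, so every xyⁱz is accepted.
Pumping length from the standard proof: p = 5 (the number of states). The repeated state found above gives |xy| = j ≤ 5 and |y| = j − i ≥ 1.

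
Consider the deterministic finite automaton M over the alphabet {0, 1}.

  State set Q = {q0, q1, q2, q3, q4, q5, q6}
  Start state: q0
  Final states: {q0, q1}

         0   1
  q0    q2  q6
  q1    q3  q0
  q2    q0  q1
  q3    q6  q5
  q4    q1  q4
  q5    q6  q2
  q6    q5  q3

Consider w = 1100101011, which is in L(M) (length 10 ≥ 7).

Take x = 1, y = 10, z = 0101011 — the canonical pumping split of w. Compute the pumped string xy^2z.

110100101011

xy^2z = 1·10·10·0101011 = 110100101011.
Reading y = 10 takes M from q6 back to q6, so after x·y·y the machine is still in q6, and z then leads to the accepting state q1. Hence 110100101011 ∈ L(M).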